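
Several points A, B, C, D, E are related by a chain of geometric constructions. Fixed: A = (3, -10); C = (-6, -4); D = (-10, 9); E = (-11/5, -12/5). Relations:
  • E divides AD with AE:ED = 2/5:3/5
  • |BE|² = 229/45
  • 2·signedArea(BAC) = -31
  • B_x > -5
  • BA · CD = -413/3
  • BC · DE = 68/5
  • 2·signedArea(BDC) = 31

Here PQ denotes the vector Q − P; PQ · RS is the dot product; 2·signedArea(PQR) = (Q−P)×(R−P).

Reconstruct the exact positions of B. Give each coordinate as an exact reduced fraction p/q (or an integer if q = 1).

B = (-13/3, -5/3)

1. B_x = -13/3  [BC · DE = 68/5 ∩ BA · CD = -413/3]
2. B_y = -5/3  [BC · DE = 68/5 ∩ BA · CD = -413/3]
   → B = (-13/3, -5/3)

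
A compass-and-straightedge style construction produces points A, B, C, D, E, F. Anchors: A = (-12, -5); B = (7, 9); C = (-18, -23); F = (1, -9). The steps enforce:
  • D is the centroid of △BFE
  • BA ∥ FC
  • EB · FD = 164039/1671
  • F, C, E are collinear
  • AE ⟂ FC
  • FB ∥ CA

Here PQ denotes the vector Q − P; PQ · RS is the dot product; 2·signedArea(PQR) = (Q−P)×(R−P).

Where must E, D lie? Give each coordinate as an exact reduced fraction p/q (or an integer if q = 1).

1. E_x = -3072/557  [F, C, E are collinear ∩ AE ⟂ FC]
2. E_y = -7687/557  [F, C, E are collinear ∩ AE ⟂ FC]
   → E = (-3072/557, -7687/557)
3. D_x = 1384/1671  [D is the centroid of △BFE]
4. D_y = -7687/1671  [D is the centroid of △BFE]
   → D = (1384/1671, -7687/1671)

D = (1384/1671, -7687/1671)
E = (-3072/557, -7687/557)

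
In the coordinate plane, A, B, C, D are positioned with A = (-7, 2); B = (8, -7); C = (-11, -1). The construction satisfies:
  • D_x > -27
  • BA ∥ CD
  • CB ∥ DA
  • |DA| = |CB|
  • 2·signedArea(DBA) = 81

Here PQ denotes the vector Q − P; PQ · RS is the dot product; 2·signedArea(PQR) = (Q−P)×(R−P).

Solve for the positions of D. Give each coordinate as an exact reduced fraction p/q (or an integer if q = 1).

1. D_x = -26  [CB ∥ DA ∩ BA ∥ CD]
2. D_y = 8  [CB ∥ DA ∩ BA ∥ CD]
   → D = (-26, 8)

D = (-26, 8)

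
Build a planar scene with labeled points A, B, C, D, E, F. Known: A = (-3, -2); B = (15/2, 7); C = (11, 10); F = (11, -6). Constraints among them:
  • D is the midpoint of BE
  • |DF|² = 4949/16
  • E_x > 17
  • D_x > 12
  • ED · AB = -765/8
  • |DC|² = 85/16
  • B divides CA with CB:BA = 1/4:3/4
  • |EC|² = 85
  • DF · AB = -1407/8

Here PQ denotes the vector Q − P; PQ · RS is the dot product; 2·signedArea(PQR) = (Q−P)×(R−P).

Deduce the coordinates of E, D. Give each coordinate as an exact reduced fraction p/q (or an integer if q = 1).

1. D_x = 51/4  [line -21/2·x + -9·y + 1899/8 = 0 ∩ |DC|² = 85/16]
2. D_y = 23/2  [line -21/2·x + -9·y + 1899/8 = 0 ∩ |DC|² = 85/16]
   → D = (51/4, 23/2)
3. E_x = 18  [ED · AB = -765/8 ∩ D is the midpoint of BE]
4. E_y = 16  [ED · AB = -765/8 ∩ D is the midpoint of BE]
   → E = (18, 16)

D = (51/4, 23/2)
E = (18, 16)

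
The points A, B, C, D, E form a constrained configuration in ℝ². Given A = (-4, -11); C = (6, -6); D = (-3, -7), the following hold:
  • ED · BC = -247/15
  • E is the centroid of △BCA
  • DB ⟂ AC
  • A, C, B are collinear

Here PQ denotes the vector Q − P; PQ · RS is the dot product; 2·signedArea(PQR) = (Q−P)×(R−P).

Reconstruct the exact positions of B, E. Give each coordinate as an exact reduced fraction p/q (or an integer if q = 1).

1. B_x = -8/5  [A, C, B are collinear ∩ DB ⟂ AC]
2. B_y = -49/5  [A, C, B are collinear ∩ DB ⟂ AC]
   → B = (-8/5, -49/5)
3. E_x = 2/15  [E is the centroid of △BCA]
4. E_y = -134/15  [E is the centroid of △BCA]
   → E = (2/15, -134/15)

B = (-8/5, -49/5)
E = (2/15, -134/15)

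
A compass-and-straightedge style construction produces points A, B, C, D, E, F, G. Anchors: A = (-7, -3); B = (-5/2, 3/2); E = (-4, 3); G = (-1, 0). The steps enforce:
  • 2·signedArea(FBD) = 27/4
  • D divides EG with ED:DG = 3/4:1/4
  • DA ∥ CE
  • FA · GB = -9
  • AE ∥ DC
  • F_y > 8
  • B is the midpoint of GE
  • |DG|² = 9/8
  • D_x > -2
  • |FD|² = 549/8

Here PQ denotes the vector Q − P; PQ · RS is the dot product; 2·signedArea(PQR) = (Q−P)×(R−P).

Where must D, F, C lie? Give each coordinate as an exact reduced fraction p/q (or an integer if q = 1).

C = (5/4, 27/4)
D = (-7/4, 3/4)
F = (-1, 9)

1. D_x = -7/4  [D divides EG with ED:DG = 3/4:1/4]
2. D_y = 3/4  [D divides EG with ED:DG = 3/4:1/4]
   → D = (-7/4, 3/4)
3. F_x = -1  [FA · GB = -9 ∩ 2·signedArea(FBD) = 27/4]
4. F_y = 9  [FA · GB = -9 ∩ 2·signedArea(FBD) = 27/4]
   → F = (-1, 9)
5. C_x = 5/4  [DA ∥ CE ∩ AE ∥ DC]
6. C_y = 27/4  [DA ∥ CE ∩ AE ∥ DC]
   → C = (5/4, 27/4)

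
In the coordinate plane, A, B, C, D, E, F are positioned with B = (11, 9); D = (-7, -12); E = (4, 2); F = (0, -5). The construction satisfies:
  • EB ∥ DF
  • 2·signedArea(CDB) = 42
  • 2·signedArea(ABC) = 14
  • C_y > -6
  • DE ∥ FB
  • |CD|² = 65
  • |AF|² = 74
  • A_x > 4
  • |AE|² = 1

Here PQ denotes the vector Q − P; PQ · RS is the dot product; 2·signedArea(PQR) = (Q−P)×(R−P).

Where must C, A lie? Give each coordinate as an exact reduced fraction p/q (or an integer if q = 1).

A = (5, 2)
C = (-3, -5)

1. C_x = -3  [line -21·x + 18·y + 27 = 0 ∩ |CD|² = 65]
2. C_y = -5  [line -21·x + 18·y + 27 = 0 ∩ |CD|² = 65]
   → C = (-3, -5)
3. A_x = 5  [line 14·x + -14·y + -42 = 0 ∩ |AE|² = 1]
4. A_y = 2  [line 14·x + -14·y + -42 = 0 ∩ |AE|² = 1]
   → A = (5, 2)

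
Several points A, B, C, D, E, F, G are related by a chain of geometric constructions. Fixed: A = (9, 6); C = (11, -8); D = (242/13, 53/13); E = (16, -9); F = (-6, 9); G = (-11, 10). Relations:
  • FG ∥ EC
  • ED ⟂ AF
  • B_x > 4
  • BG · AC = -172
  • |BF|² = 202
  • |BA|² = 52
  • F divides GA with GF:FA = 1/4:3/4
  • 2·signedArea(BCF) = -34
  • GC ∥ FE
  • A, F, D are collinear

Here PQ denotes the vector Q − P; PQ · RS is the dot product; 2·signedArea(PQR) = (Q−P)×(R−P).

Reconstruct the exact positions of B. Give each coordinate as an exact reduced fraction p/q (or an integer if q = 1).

B = (5, 0)

1. B_x = 5  [2·signedArea(BCF) = -34 ∩ BG · AC = -172]
2. B_y = 0  [2·signedArea(BCF) = -34 ∩ BG · AC = -172]
   → B = (5, 0)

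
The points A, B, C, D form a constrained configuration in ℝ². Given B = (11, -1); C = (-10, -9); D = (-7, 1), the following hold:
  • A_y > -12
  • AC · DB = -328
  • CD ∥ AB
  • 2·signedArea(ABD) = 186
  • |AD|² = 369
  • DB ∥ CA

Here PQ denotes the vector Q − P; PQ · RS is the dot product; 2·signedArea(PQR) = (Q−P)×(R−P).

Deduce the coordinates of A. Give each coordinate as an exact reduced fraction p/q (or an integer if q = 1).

1. A_x = 8  [CD ∥ AB ∩ DB ∥ CA]
2. A_y = -11  [CD ∥ AB ∩ DB ∥ CA]
   → A = (8, -11)

A = (8, -11)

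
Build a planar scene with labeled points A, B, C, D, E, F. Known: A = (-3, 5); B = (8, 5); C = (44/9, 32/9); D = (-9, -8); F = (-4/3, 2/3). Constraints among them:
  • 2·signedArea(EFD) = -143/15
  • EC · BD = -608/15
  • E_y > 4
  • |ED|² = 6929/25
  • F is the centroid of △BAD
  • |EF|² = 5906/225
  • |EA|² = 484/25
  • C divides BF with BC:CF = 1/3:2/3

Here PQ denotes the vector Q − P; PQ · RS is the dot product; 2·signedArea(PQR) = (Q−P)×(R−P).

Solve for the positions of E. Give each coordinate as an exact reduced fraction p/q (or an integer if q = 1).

1. E_x = 7/5  [2·signedArea(EFD) = -143/15 ∩ EC · BD = -608/15]
2. E_y = 5  [2·signedArea(EFD) = -143/15 ∩ EC · BD = -608/15]
   → E = (7/5, 5)

E = (7/5, 5)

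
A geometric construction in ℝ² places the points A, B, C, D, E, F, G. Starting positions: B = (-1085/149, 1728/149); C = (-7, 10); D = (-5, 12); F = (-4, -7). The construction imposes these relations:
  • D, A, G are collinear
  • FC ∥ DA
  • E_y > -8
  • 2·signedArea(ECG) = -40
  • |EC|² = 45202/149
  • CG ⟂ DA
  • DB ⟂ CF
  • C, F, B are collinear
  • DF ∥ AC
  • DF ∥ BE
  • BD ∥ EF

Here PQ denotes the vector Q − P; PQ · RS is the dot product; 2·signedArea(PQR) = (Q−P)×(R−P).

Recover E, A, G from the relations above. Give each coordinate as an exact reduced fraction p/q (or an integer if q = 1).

A = (-8, 29)
E = (-936/149, -1103/149)
G = (-703/149, 1550/149)

1. E_x = -936/149  [BD ∥ EF ∩ DF ∥ BE]
2. E_y = -1103/149  [BD ∥ EF ∩ DF ∥ BE]
   → E = (-936/149, -1103/149)
3. A_x = -8  [DF ∥ AC ∩ FC ∥ DA]
4. A_y = 29  [DF ∥ AC ∩ FC ∥ DA]
   → A = (-8, 29)
5. G_x = -703/149  [D, A, G are collinear ∩ CG ⟂ DA]
6. G_y = 1550/149  [D, A, G are collinear ∩ CG ⟂ DA]
   → G = (-703/149, 1550/149)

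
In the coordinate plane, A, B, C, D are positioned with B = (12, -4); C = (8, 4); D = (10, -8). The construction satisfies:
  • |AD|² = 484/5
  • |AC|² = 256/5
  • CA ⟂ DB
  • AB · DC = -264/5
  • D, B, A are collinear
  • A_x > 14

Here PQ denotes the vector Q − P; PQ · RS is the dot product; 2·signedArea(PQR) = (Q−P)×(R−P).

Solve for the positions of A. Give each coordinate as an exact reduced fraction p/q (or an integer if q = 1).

1. A_x = 72/5  [D, B, A are collinear ∩ CA ⟂ DB]
2. A_y = 4/5  [D, B, A are collinear ∩ CA ⟂ DB]
   → A = (72/5, 4/5)

A = (72/5, 4/5)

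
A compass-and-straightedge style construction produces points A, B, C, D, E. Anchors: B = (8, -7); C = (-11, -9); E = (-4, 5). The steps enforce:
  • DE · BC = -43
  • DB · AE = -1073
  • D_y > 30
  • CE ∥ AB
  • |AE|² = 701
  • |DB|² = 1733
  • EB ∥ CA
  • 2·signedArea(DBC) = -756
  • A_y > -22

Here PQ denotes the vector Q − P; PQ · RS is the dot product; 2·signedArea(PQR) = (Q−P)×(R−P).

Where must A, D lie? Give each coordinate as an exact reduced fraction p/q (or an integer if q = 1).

1. A_x = 1  [CE ∥ AB ∩ EB ∥ CA]
2. A_y = -21  [CE ∥ AB ∩ EB ∥ CA]
   → A = (1, -21)
3. D_x = -9  [DB · AE = -1073 ∩ 2·signedArea(DBC) = -756]
4. D_y = 31  [DB · AE = -1073 ∩ 2·signedArea(DBC) = -756]
   → D = (-9, 31)

A = (1, -21)
D = (-9, 31)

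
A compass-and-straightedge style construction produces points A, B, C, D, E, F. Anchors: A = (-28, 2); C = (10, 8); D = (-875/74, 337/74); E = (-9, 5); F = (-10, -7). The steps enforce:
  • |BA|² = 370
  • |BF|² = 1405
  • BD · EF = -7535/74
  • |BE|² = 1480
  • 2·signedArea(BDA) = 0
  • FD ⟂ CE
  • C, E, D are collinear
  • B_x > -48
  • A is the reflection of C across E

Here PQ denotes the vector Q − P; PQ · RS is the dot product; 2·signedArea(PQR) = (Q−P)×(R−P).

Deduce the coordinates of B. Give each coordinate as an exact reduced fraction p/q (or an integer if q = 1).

B = (-47, -1)

1. B_x = -47  [2·signedArea(BDA) = 0 ∩ BD · EF = -7535/74]
2. B_y = -1  [2·signedArea(BDA) = 0 ∩ BD · EF = -7535/74]
   → B = (-47, -1)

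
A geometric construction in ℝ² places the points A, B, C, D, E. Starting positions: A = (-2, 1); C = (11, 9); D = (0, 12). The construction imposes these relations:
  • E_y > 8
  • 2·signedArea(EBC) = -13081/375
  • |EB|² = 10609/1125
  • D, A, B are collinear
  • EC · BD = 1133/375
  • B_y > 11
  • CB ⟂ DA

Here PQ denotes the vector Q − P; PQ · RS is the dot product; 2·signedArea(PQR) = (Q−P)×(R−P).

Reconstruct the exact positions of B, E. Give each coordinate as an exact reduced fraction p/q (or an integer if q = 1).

B = (-22/125, 1379/125)
E = (-272/375, 3004/375)

1. B_x = -22/125  [D, A, B are collinear ∩ CB ⟂ DA]
2. B_y = 1379/125  [D, A, B are collinear ∩ CB ⟂ DA]
   → B = (-22/125, 1379/125)
3. E_x = -272/375  [line 254/125·x + 1397/125·y + -6604/75 = 0 ∩ |EB|² = 10609/1125]
4. E_y = 3004/375  [line 254/125·x + 1397/125·y + -6604/75 = 0 ∩ |EB|² = 10609/1125]
   → E = (-272/375, 3004/375)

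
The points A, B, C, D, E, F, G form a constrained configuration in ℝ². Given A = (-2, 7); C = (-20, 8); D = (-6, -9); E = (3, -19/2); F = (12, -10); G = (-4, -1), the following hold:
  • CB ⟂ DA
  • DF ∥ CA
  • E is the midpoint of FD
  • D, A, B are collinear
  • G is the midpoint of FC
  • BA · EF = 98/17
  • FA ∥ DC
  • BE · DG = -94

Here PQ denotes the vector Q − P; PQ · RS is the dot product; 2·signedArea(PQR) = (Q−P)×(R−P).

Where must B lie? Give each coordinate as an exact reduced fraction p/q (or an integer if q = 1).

B = (-48/17, 63/17)

1. B_x = -48/17  [D, A, B are collinear ∩ CB ⟂ DA]
2. B_y = 63/17  [D, A, B are collinear ∩ CB ⟂ DA]
   → B = (-48/17, 63/17)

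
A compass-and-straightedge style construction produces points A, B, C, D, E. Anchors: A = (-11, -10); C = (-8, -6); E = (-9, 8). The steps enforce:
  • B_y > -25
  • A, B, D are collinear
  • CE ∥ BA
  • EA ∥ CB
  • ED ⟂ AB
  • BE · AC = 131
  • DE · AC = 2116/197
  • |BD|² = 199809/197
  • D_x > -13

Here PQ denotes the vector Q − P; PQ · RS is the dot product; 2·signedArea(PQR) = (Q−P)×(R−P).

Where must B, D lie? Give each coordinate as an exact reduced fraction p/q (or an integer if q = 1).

B = (-10, -24)
D = (-2417/197, 1530/197)

1. B_x = -10  [CE ∥ BA ∩ EA ∥ CB]
2. B_y = -24  [CE ∥ BA ∩ EA ∥ CB]
   → B = (-10, -24)
3. D_x = -2417/197  [A, B, D are collinear ∩ ED ⟂ AB]
4. D_y = 1530/197  [A, B, D are collinear ∩ ED ⟂ AB]
   → D = (-2417/197, 1530/197)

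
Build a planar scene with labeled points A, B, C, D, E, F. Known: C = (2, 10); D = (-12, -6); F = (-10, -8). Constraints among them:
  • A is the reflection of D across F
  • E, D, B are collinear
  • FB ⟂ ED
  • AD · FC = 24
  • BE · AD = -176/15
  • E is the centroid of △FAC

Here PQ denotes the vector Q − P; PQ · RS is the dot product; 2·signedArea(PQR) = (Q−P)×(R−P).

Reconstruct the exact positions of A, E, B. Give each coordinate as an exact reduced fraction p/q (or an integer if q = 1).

A = (-8, -10)
B = (-56/5, -28/5)
E = (-16/3, -8/3)

1. A_x = -8  [A is the reflection of D across F]
2. A_y = -10  [A is the reflection of D across F]
   → A = (-8, -10)
3. E_x = -16/3  [E is the centroid of △FAC]
4. E_y = -8/3  [E is the centroid of △FAC]
   → E = (-16/3, -8/3)
5. B_x = -56/5  [E, D, B are collinear ∩ FB ⟂ ED]
6. B_y = -28/5  [E, D, B are collinear ∩ FB ⟂ ED]
   → B = (-56/5, -28/5)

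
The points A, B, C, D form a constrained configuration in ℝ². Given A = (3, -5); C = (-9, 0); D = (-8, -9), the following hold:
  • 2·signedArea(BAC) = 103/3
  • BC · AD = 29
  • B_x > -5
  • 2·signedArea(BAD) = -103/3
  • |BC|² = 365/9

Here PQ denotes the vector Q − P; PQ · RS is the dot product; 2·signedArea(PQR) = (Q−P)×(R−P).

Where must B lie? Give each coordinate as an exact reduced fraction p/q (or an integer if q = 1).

B = (-14/3, -14/3)

1. B_x = -14/3  [2·signedArea(BAD) = -103/3 ∩ BC · AD = 29]
2. B_y = -14/3  [2·signedArea(BAD) = -103/3 ∩ BC · AD = 29]
   → B = (-14/3, -14/3)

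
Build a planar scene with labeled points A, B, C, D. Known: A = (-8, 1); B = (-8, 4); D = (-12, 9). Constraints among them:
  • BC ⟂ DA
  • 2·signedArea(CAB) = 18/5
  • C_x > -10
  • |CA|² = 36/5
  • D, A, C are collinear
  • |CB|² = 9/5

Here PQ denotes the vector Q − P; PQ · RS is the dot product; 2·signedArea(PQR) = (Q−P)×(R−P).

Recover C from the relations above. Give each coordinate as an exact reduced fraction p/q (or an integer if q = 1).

1. C_x = -46/5  [D, A, C are collinear ∩ BC ⟂ DA]
2. C_y = 17/5  [D, A, C are collinear ∩ BC ⟂ DA]
   → C = (-46/5, 17/5)

C = (-46/5, 17/5)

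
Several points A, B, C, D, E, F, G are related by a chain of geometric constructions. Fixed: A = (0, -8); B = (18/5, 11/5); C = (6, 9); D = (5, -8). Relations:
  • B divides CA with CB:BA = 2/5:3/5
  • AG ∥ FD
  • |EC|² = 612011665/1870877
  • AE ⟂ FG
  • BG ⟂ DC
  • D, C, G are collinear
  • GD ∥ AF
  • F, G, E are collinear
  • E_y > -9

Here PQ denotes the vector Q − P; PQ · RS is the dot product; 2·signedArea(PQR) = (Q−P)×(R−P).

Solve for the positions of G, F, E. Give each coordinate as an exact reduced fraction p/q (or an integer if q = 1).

1. G_x = 811/145  [D, C, G are collinear ∩ BG ⟂ DC]
2. G_y = 302/145  [D, C, G are collinear ∩ BG ⟂ DC]
   → G = (811/145, 302/145)
3. F_x = -86/145  [AG ∥ FD ∩ GD ∥ AF]
4. F_y = -2622/145  [AG ∥ FD ∩ GD ∥ AF]
   → F = (-86/145, -2622/145)
5. E_x = 4274888/1870877  [F, G, E are collinear ∩ AE ⟂ FG]
6. E_y = -16278430/1870877  [F, G, E are collinear ∩ AE ⟂ FG]
   → E = (4274888/1870877, -16278430/1870877)

E = (4274888/1870877, -16278430/1870877)
F = (-86/145, -2622/145)
G = (811/145, 302/145)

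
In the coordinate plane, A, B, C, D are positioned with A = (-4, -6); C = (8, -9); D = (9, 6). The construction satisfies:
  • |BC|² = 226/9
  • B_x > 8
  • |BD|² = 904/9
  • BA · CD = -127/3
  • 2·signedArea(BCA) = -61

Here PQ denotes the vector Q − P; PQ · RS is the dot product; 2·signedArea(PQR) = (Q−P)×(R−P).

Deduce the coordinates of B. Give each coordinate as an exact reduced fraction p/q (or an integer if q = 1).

1. B_x = 25/3  [2·signedArea(BCA) = -61 ∩ BA · CD = -127/3]
2. B_y = -4  [2·signedArea(BCA) = -61 ∩ BA · CD = -127/3]
   → B = (25/3, -4)

B = (25/3, -4)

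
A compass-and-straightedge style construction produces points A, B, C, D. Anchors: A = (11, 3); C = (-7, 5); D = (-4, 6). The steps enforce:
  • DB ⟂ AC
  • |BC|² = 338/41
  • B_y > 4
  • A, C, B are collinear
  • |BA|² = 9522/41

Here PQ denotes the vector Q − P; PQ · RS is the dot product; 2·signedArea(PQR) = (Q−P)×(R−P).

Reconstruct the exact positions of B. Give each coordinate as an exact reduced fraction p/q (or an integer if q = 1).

B = (-170/41, 192/41)

1. B_x = -170/41  [A, C, B are collinear ∩ DB ⟂ AC]
2. B_y = 192/41  [A, C, B are collinear ∩ DB ⟂ AC]
   → B = (-170/41, 192/41)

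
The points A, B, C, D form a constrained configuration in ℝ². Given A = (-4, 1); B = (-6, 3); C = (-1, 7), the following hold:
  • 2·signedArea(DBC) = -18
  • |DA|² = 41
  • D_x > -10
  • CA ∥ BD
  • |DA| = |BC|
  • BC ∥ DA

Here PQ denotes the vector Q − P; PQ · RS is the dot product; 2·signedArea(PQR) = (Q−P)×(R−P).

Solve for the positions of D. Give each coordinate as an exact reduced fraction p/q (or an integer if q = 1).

D = (-9, -3)

1. D_x = -9  [BC ∥ DA ∩ CA ∥ BD]
2. D_y = -3  [BC ∥ DA ∩ CA ∥ BD]
   → D = (-9, -3)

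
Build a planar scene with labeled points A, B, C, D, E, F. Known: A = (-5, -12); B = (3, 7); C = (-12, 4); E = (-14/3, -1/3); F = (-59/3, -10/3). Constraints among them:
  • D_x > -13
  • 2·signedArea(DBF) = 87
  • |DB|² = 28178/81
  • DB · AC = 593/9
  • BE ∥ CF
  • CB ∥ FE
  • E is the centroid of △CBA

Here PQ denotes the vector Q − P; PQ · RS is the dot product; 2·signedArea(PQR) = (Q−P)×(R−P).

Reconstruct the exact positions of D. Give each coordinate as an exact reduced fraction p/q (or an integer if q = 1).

1. D_x = -110/9  [2·signedArea(DBF) = 87 ∩ DB · AC = 593/9]
2. D_y = -34/9  [2·signedArea(DBF) = 87 ∩ DB · AC = 593/9]
   → D = (-110/9, -34/9)

D = (-110/9, -34/9)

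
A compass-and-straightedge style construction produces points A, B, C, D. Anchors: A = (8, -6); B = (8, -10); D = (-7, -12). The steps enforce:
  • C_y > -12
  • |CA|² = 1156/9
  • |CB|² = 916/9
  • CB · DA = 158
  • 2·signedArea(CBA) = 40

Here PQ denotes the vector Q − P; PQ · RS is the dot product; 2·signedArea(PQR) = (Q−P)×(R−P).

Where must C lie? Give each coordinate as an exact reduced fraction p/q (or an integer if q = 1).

1. C_x = -2  [2·signedArea(CBA) = 40 ∩ CB · DA = 158]
2. C_y = -34/3  [2·signedArea(CBA) = 40 ∩ CB · DA = 158]
   → C = (-2, -34/3)

C = (-2, -34/3)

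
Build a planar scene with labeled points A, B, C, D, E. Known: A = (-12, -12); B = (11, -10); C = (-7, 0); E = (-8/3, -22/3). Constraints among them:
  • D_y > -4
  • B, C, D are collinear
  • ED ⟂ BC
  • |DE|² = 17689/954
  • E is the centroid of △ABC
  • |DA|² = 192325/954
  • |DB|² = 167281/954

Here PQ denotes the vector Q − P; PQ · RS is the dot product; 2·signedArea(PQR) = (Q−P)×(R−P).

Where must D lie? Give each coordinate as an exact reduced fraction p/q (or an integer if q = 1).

1. D_x = -61/106  [B, C, D are collinear ∩ ED ⟂ BC]
2. D_y = -1135/318  [B, C, D are collinear ∩ ED ⟂ BC]
   → D = (-61/106, -1135/318)

D = (-61/106, -1135/318)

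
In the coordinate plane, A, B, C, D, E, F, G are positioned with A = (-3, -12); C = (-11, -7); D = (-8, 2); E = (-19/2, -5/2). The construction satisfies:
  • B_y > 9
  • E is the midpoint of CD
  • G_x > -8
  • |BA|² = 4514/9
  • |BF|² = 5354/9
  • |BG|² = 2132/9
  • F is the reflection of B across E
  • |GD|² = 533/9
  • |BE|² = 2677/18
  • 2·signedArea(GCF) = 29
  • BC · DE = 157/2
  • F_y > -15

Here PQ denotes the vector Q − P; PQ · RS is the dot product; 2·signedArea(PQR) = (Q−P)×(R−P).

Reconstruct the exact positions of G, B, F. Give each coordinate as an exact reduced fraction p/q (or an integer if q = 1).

B = (-26/3, 29/3)
F = (-31/3, -44/3)
G = (-22/3, -17/3)

1. B_x = -26/3  [line 3/2·x + 9/2·y + -61/2 = 0 ∩ |BA|² = 4514/9]
2. B_y = 29/3  [line 3/2·x + 9/2·y + -61/2 = 0 ∩ |BA|² = 4514/9]
   → B = (-26/3, 29/3)
3. F_x = -31/3  [F is the reflection of B across E]
4. F_y = -44/3  [F is the reflection of B across E]
   → F = (-31/3, -44/3)
5. G_x = -22/3  [line 23/3·x + 2/3·y + 60 = 0 ∩ |GD|² = 533/9]
6. G_y = -17/3  [line 23/3·x + 2/3·y + 60 = 0 ∩ |GD|² = 533/9]
   → G = (-22/3, -17/3)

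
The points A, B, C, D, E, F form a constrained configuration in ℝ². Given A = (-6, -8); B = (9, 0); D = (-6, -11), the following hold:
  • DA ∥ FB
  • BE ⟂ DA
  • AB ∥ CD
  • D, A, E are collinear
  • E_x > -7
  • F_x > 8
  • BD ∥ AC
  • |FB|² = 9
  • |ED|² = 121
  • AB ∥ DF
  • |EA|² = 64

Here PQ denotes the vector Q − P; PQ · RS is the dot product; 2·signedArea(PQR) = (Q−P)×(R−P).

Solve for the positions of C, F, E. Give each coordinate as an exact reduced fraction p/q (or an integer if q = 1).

1. C_x = -21  [AB ∥ CD ∩ BD ∥ AC]
2. C_y = -19  [AB ∥ CD ∩ BD ∥ AC]
   → C = (-21, -19)
3. F_x = 9  [DA ∥ FB ∩ AB ∥ DF]
4. F_y = -3  [DA ∥ FB ∩ AB ∥ DF]
   → F = (9, -3)
5. E_x = -6  [D, A, E are collinear ∩ BE ⟂ DA]
6. E_y = 0  [D, A, E are collinear ∩ BE ⟂ DA]
   → E = (-6, 0)

C = (-21, -19)
E = (-6, 0)
F = (9, -3)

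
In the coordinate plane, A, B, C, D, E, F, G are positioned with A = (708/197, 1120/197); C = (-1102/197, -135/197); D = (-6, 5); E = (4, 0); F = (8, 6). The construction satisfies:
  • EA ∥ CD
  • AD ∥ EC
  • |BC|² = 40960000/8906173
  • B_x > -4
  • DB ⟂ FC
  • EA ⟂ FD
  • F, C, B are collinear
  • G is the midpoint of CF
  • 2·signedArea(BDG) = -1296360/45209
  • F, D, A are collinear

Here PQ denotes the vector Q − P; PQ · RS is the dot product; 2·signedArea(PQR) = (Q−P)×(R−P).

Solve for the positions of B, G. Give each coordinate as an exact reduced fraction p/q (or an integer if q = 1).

1. B_x = -165894/45209  [F, C, B are collinear ∩ DB ⟂ FC]
2. B_y = 11805/45209  [F, C, B are collinear ∩ DB ⟂ FC]
   → B = (-165894/45209, 11805/45209)
3. G_x = 237/197  [G is the midpoint of CF]
4. G_y = 1047/394  [G is the midpoint of CF]
   → G = (237/197, 1047/394)

B = (-165894/45209, 11805/45209)
G = (237/197, 1047/394)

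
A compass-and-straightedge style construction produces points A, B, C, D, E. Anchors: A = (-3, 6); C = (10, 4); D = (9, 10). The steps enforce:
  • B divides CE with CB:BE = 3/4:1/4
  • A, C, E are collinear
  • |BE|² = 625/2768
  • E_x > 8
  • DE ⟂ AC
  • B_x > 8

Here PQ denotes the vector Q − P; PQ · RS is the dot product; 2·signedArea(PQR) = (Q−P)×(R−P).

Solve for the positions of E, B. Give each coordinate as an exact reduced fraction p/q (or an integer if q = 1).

1. E_x = 1405/173  [A, C, E are collinear ∩ DE ⟂ AC]
2. E_y = 742/173  [A, C, E are collinear ∩ DE ⟂ AC]
   → E = (1405/173, 742/173)
3. B_x = 5945/692  [B divides CE with CB:BE = 3/4:1/4]
4. B_y = 1459/346  [B divides CE with CB:BE = 3/4:1/4]
   → B = (5945/692, 1459/346)

B = (5945/692, 1459/346)
E = (1405/173, 742/173)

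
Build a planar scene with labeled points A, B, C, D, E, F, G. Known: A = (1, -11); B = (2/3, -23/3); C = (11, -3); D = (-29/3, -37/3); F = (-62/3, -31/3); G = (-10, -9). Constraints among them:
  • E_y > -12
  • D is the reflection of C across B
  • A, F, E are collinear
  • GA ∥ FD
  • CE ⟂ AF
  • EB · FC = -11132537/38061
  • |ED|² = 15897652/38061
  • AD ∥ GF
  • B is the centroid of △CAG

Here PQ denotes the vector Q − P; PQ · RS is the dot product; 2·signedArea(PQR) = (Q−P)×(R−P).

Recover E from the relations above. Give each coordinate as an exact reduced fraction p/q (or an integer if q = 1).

E = (45439/4229, -47787/4229)

1. E_x = 45439/4229  [A, F, E are collinear ∩ CE ⟂ AF]
2. E_y = -47787/4229  [A, F, E are collinear ∩ CE ⟂ AF]
   → E = (45439/4229, -47787/4229)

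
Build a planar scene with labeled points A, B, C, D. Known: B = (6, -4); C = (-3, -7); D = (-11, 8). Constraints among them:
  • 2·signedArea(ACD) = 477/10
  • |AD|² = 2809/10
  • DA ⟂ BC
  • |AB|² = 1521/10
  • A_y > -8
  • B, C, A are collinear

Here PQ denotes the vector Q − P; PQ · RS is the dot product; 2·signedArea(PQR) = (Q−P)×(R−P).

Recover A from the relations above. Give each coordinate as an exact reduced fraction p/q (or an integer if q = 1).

A = (-57/10, -79/10)

1. A_x = -57/10  [B, C, A are collinear ∩ DA ⟂ BC]
2. A_y = -79/10  [B, C, A are collinear ∩ DA ⟂ BC]
   → A = (-57/10, -79/10)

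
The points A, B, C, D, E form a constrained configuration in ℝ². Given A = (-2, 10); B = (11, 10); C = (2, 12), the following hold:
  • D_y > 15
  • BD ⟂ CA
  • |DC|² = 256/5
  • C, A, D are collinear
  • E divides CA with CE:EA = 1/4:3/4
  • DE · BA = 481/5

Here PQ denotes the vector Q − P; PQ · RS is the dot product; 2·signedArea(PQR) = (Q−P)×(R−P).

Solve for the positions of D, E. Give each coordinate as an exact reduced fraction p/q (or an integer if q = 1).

D = (42/5, 76/5)
E = (1, 23/2)

1. D_x = 42/5  [C, A, D are collinear ∩ BD ⟂ CA]
2. D_y = 76/5  [C, A, D are collinear ∩ BD ⟂ CA]
   → D = (42/5, 76/5)
3. E_x = 1  [E divides CA with CE:EA = 1/4:3/4]
4. E_y = 23/2  [E divides CA with CE:EA = 1/4:3/4]
   → E = (1, 23/2)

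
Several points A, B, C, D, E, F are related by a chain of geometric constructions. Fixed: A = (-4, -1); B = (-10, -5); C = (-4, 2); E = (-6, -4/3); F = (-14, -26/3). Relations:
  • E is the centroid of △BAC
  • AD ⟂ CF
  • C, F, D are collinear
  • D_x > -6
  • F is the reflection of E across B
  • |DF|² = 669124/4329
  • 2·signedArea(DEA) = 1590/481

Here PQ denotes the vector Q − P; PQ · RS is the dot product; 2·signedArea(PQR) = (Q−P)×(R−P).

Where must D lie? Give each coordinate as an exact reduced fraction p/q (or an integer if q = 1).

1. D_x = -2644/481  [C, F, D are collinear ∩ AD ⟂ CF]
2. D_y = 194/481  [C, F, D are collinear ∩ AD ⟂ CF]
   → D = (-2644/481, 194/481)

D = (-2644/481, 194/481)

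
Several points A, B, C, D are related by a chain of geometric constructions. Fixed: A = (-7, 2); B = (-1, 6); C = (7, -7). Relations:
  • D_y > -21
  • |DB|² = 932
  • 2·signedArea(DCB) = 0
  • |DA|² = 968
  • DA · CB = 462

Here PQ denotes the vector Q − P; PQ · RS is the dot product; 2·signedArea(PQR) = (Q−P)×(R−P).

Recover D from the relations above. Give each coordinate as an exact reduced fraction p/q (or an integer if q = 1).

D = (15, -20)

1. D_x = 15  [2·signedArea(DCB) = 0 ∩ DA · CB = 462]
2. D_y = -20  [2·signedArea(DCB) = 0 ∩ DA · CB = 462]
   → D = (15, -20)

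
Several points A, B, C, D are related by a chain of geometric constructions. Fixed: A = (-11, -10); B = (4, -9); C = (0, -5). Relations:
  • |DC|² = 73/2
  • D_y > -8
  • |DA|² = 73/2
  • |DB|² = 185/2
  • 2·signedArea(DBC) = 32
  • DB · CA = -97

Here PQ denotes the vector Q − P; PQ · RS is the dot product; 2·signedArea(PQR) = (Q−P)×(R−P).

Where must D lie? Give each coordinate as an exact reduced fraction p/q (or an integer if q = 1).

D = (-11/2, -15/2)

1. D_x = -11/2  [2·signedArea(DBC) = 32 ∩ DB · CA = -97]
2. D_y = -15/2  [2·signedArea(DBC) = 32 ∩ DB · CA = -97]
   → D = (-11/2, -15/2)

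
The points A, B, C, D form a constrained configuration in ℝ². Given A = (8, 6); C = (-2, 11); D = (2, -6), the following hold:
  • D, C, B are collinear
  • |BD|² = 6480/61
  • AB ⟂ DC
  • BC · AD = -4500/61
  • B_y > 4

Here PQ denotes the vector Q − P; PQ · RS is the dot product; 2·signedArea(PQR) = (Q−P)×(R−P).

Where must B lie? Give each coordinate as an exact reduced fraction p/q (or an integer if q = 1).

1. B_x = -22/61  [D, C, B are collinear ∩ AB ⟂ DC]
2. B_y = 246/61  [D, C, B are collinear ∩ AB ⟂ DC]
   → B = (-22/61, 246/61)

B = (-22/61, 246/61)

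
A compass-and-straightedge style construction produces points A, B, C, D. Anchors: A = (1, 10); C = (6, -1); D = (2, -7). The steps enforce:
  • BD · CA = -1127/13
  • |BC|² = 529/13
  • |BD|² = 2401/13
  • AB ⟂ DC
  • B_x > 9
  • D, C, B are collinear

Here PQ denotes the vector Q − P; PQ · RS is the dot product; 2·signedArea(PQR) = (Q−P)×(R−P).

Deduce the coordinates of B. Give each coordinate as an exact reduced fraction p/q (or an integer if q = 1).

1. B_x = 124/13  [D, C, B are collinear ∩ AB ⟂ DC]
2. B_y = 56/13  [D, C, B are collinear ∩ AB ⟂ DC]
   → B = (124/13, 56/13)

B = (124/13, 56/13)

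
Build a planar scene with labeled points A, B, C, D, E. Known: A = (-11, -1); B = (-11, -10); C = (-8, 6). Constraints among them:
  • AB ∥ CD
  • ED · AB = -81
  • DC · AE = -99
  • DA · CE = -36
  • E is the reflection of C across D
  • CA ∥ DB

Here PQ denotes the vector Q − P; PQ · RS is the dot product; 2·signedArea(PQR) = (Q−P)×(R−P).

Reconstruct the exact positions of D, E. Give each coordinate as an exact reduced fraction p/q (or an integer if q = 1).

D = (-8, -3)
E = (-8, -12)

1. D_x = -8  [CA ∥ DB ∩ AB ∥ CD]
2. D_y = -3  [CA ∥ DB ∩ AB ∥ CD]
   → D = (-8, -3)
3. E_x = -8  [E is the reflection of C across D]
4. E_y = -12  [E is the reflection of C across D]
   → E = (-8, -12)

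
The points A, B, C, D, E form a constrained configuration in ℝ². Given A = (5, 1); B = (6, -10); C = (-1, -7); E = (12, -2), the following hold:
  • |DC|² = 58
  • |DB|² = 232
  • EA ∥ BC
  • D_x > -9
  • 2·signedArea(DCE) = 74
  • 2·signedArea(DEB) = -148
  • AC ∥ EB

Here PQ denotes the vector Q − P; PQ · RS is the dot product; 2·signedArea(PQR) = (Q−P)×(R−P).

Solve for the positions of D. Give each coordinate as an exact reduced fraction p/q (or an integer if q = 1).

1. D_x = -8  [2·signedArea(DEB) = -148 ∩ 2·signedArea(DCE) = 74]
2. D_y = -4  [2·signedArea(DEB) = -148 ∩ 2·signedArea(DCE) = 74]
   → D = (-8, -4)

D = (-8, -4)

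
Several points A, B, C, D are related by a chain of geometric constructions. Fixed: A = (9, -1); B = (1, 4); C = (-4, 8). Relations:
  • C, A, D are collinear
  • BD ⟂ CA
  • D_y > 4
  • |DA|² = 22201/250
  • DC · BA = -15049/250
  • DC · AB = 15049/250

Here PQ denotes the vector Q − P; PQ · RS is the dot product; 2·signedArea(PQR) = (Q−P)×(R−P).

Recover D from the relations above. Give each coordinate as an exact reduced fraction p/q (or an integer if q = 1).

D = (313/250, 1091/250)

1. D_x = 313/250  [C, A, D are collinear ∩ BD ⟂ CA]
2. D_y = 1091/250  [C, A, D are collinear ∩ BD ⟂ CA]
   → D = (313/250, 1091/250)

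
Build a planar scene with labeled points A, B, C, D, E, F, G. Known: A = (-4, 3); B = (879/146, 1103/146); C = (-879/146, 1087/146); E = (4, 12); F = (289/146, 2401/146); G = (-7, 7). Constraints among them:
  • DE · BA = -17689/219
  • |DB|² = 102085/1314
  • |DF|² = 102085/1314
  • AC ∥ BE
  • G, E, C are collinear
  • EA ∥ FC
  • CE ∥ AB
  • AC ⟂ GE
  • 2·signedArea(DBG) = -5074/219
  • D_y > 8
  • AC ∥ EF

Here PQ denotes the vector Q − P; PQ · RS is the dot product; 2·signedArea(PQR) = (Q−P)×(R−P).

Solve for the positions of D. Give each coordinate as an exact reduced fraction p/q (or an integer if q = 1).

D = (-587/219, 1963/219)

1. D_x = -587/219  [DE · BA = -17689/219 ∩ 2·signedArea(DBG) = -5074/219]
2. D_y = 1963/219  [DE · BA = -17689/219 ∩ 2·signedArea(DBG) = -5074/219]
   → D = (-587/219, 1963/219)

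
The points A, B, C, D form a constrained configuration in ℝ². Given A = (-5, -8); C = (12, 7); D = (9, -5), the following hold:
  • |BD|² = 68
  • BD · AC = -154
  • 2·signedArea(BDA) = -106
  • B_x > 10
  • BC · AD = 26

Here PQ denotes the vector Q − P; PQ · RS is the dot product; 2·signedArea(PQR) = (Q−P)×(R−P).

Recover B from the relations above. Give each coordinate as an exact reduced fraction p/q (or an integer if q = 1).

B = (11, 3)

1. B_x = 11  [2·signedArea(BDA) = -106 ∩ BC · AD = 26]
2. B_y = 3  [2·signedArea(BDA) = -106 ∩ BC · AD = 26]
   → B = (11, 3)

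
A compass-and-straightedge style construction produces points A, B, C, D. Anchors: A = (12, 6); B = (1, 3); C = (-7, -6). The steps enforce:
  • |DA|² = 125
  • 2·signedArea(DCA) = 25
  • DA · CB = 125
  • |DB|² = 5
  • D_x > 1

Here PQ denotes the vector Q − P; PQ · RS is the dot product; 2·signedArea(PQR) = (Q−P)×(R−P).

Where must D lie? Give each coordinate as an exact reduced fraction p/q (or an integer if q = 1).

D = (2, 1)

1. D_x = 2  [DA · CB = 125 ∩ 2·signedArea(DCA) = 25]
2. D_y = 1  [DA · CB = 125 ∩ 2·signedArea(DCA) = 25]
   → D = (2, 1)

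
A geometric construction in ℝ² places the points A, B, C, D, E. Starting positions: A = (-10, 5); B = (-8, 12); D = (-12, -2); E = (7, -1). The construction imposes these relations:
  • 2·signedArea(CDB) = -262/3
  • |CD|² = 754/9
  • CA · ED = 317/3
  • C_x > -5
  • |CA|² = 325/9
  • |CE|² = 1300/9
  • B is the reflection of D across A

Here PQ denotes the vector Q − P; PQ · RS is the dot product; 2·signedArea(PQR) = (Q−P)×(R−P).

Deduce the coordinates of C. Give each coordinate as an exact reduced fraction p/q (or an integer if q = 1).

C = (-13/3, 3)

1. C_x = -13/3  [CA · ED = 317/3 ∩ 2·signedArea(CDB) = -262/3]
2. C_y = 3  [CA · ED = 317/3 ∩ 2·signedArea(CDB) = -262/3]
   → C = (-13/3, 3)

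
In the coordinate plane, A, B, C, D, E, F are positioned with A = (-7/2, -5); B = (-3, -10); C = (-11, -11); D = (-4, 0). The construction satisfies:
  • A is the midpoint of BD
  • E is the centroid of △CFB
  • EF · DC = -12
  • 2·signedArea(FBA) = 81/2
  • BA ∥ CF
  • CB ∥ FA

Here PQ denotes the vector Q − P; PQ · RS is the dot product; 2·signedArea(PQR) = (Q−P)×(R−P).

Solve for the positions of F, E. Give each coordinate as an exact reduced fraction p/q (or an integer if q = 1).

E = (-17/2, -9)
F = (-23/2, -6)

1. F_x = -23/2  [CB ∥ FA ∩ BA ∥ CF]
2. F_y = -6  [CB ∥ FA ∩ BA ∥ CF]
   → F = (-23/2, -6)
3. E_x = -17/2  [E is the centroid of △CFB]
4. E_y = -9  [E is the centroid of △CFB]
   → E = (-17/2, -9)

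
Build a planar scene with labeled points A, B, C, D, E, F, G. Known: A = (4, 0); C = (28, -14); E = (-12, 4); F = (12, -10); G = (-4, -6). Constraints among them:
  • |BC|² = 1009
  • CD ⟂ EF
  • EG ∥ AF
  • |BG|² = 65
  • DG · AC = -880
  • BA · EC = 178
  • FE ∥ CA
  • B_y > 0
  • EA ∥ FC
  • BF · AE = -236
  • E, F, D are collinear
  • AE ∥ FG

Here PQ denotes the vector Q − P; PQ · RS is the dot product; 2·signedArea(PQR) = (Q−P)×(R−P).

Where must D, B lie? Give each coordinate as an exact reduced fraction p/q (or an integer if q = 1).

1. D_x = 4956/193  [E, F, D are collinear ∩ CD ⟂ EF]
2. D_y = -3470/193  [E, F, D are collinear ∩ CD ⟂ EF]
   → D = (4956/193, -3470/193)
3. B_x = 0  [BF · AE = -236 ∩ BA · EC = 178]
4. B_y = 1  [BF · AE = -236 ∩ BA · EC = 178]
   → B = (0, 1)

B = (0, 1)
D = (4956/193, -3470/193)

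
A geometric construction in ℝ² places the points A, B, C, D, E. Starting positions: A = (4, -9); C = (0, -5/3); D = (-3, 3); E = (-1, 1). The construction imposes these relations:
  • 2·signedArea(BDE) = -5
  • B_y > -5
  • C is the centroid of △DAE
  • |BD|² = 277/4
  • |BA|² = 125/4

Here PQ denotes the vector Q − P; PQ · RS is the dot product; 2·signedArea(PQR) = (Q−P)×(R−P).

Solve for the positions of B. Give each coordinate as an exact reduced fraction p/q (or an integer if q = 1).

B = (3/2, -4)

1. B_x = 3/2  [line 2·x + 2·y + 5 = 0 ∩ |BA|² = 125/4]
2. B_y = -4  [line 2·x + 2·y + 5 = 0 ∩ |BA|² = 125/4]
   → B = (3/2, -4)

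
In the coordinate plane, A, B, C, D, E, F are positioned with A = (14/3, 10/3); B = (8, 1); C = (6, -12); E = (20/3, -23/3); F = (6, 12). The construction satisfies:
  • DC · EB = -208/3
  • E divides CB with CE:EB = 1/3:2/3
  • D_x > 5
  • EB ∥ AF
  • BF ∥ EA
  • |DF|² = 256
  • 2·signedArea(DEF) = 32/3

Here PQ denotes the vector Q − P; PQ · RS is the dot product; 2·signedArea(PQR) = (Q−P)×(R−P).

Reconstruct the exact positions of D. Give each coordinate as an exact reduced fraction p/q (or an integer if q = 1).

D = (6, -4)

1. D_x = 6  [2·signedArea(DEF) = 32/3 ∩ DC · EB = -208/3]
2. D_y = -4  [2·signedArea(DEF) = 32/3 ∩ DC · EB = -208/3]
   → D = (6, -4)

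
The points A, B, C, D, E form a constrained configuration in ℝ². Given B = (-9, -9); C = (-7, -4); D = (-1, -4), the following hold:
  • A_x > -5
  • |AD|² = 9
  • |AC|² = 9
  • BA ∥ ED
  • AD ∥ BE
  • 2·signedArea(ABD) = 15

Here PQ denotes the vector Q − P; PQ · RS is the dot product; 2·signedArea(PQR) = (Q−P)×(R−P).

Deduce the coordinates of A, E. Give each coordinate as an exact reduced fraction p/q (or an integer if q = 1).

1. A_x = -4  [line -5·x + 8·y + 12 = 0 ∩ |AC|² = 9]
2. A_y = -4  [line -5·x + 8·y + 12 = 0 ∩ |AC|² = 9]
   → A = (-4, -4)
3. E_x = -6  [BA ∥ ED ∩ AD ∥ BE]
4. E_y = -9  [BA ∥ ED ∩ AD ∥ BE]
   → E = (-6, -9)

A = (-4, -4)
E = (-6, -9)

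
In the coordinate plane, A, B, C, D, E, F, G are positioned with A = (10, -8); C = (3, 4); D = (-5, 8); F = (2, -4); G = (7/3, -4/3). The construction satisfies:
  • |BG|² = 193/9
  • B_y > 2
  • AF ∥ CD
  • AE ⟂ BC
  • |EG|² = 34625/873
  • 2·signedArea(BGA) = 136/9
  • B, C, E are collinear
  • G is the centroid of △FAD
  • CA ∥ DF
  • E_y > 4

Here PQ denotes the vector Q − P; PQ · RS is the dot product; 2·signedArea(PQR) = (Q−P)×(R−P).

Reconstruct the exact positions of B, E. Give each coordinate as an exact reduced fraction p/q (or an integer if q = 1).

1. B_x = 0  [line 20/3·x + 23/3·y + -184/9 = 0 ∩ |BG|² = 193/9]
2. B_y = 8/3  [line 20/3·x + 23/3·y + -184/9 = 0 ∩ |BG|² = 193/9]
   → B = (0, 8/3)
3. E_x = 426/97  [B, C, E are collinear ∩ AE ⟂ BC]
4. E_y = 448/97  [B, C, E are collinear ∩ AE ⟂ BC]
   → E = (426/97, 448/97)

B = (0, 8/3)
E = (426/97, 448/97)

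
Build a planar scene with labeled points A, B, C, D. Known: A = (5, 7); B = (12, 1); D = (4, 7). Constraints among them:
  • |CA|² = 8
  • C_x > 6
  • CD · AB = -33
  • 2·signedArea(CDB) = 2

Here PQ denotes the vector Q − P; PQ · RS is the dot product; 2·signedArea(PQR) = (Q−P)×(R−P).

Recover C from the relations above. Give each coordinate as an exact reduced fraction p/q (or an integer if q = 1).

1. C_x = 7  [2·signedArea(CDB) = 2 ∩ CD · AB = -33]
2. C_y = 5  [2·signedArea(CDB) = 2 ∩ CD · AB = -33]
   → C = (7, 5)

C = (7, 5)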